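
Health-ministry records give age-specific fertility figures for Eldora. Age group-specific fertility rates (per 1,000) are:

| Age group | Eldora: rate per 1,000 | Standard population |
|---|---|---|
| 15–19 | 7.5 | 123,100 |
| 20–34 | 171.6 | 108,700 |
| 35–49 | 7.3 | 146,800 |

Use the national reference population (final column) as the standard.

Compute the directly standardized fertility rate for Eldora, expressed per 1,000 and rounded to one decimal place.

54.5

Standard total = 378,600; weights = 0.3251, 0.2871, 0.3877.
Standardized rate: 0.3251×7.5 + 0.2871×171.6 + 0.3877×7.3 = 54.5373 per 1,000.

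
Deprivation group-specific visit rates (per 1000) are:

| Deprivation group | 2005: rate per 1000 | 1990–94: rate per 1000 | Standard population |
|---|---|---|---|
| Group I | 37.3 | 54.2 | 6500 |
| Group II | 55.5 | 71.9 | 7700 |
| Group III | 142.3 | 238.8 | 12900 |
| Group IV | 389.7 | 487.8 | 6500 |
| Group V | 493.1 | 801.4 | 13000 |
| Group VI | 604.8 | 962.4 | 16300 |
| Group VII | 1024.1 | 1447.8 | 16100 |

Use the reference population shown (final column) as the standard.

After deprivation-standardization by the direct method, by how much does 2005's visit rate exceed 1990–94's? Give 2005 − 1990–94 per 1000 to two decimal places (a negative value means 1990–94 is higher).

-237.68

Standard total = 79000; weights = 0.0823, 0.0975, 0.1633, 0.0823, 0.1646, 0.2063, 0.2038.
2005: 0.0823×37.3 + 0.0975×55.5 + 0.1633×142.3 + 0.0823×389.7 + 0.1646×493.1 + 0.2063×604.8 + 0.2038×1024.1 = 478.4186 per 1000.
1990–94: 0.0823×54.2 + 0.0975×71.9 + 0.1633×238.8 + 0.0823×487.8 + 0.1646×801.4 + 0.2063×962.4 + 0.2038×1447.8 = 716.1019 per 1000.
Difference = 478.4186 − 716.1019 = -237.6833.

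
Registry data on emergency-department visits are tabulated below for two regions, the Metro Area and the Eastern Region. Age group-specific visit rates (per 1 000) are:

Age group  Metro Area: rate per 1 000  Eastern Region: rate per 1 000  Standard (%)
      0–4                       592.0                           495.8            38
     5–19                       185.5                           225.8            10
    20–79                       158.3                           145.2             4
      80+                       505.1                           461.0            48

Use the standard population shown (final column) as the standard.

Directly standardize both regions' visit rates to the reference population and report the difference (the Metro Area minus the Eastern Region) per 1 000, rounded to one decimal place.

54.2

Standard weights: 0.38, 0.10, 0.04, 0.48.
The Metro Area: 0.3800×592.0 + 0.1000×185.5 + 0.0400×158.3 + 0.4800×505.1 = 492.2900 per 1 000.
The Eastern Region: 0.3800×495.8 + 0.1000×225.8 + 0.0400×145.2 + 0.4800×461.0 = 438.0720 per 1 000.
Difference = 492.2900 − 438.0720 = 54.2180.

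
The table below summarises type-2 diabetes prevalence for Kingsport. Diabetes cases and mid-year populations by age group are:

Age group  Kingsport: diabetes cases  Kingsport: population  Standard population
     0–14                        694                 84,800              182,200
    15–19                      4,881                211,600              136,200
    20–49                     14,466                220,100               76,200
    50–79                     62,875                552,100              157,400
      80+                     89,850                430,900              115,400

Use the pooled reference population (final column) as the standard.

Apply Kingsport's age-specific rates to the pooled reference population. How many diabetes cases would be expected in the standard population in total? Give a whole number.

51629

Age-specific rates per 1,000 for Kingsport: 8.184, 23.067, 65.725, 113.883, 208.517.
Expected diabetes cases = Σ (standard pop × age-specific rate ÷ 1,000)
= 182,200×8.184/1,000 + 136,200×23.067/1,000 + 76,200×65.725/1,000 + 157,400×113.883/1,000 + 115,400×208.517/1,000
= 1491.12 + 3141.74 + 5008.22 + 17925.24 + 24062.87 = 51629.19.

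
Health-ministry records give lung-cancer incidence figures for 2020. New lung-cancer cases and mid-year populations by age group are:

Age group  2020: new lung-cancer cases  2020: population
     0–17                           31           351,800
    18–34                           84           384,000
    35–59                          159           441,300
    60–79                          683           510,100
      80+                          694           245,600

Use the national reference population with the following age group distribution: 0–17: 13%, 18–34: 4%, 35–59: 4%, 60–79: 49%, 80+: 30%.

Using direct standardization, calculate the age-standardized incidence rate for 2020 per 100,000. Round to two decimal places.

Age-specific rates per 100,000 for 2020: 8.81, 21.88, 36.03, 133.90, 282.57.
Standard weights: 0.13, 0.04, 0.04, 0.49, 0.30.
Standardized rate: 0.1300×8.81 + 0.0400×21.88 + 0.0400×36.03 + 0.4900×133.90 + 0.3000×282.57 = 153.8424 per 100,000.

153.84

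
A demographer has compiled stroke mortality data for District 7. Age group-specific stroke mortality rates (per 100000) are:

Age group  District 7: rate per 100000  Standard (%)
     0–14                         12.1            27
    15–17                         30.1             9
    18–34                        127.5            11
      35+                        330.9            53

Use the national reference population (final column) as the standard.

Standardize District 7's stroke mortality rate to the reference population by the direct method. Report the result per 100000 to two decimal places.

195.38

Standard weights: 0.27, 0.09, 0.11, 0.53.
Standardized rate: 0.2700×12.1 + 0.0900×30.1 + 0.1100×127.5 + 0.5300×330.9 = 195.3780 per 100000.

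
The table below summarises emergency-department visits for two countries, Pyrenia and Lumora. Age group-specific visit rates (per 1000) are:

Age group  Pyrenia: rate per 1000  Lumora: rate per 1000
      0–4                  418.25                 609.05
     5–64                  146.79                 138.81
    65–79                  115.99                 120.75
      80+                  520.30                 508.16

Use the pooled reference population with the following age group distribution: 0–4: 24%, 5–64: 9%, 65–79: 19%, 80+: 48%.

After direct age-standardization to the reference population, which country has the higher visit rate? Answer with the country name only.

Lumora

Standard weights: 0.24, 0.09, 0.19, 0.48.
Pyrenia: 0.2400×418.25 + 0.0900×146.79 + 0.1900×115.99 + 0.4800×520.30 = 385.3732 per 1000.
Lumora: 0.2400×609.05 + 0.0900×138.81 + 0.1900×120.75 + 0.4800×508.16 = 425.5242 per 1000.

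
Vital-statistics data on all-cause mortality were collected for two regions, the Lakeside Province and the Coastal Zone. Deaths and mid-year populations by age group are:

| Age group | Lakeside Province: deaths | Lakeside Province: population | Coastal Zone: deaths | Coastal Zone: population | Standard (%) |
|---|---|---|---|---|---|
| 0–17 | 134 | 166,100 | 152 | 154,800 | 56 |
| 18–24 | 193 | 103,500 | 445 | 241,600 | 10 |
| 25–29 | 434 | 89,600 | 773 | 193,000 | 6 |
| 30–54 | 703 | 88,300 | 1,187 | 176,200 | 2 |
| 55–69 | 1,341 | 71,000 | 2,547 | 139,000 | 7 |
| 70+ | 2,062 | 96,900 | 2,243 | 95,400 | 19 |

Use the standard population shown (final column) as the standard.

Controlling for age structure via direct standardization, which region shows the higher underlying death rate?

Age-specific rates per 1,000 for the Lakeside Province: 0.807, 1.865, 4.844, 7.961, 18.887, 21.280.
For the Coastal Zone: 0.982, 1.842, 4.005, 6.737, 18.324, 23.512.
Standard weights: 0.56, 0.10, 0.06, 0.02, 0.07, 0.19.
The Lakeside Province: 0.5600×0.807 + 0.1000×1.865 + 0.0600×4.844 + 0.0200×7.961 + 0.0700×18.887 + 0.1900×21.280 = 6.4534 per 1,000.
The Coastal Zone: 0.5600×0.982 + 0.1000×1.842 + 0.0600×4.005 + 0.0200×6.737 + 0.0700×18.324 + 0.1900×23.512 = 6.8590 per 1,000.
The crude rates (7.91 vs 7.35) would put the Lakeside Province higher, but that reflects its age composition; once standardized to a common age structure, the Coastal Zone has the higher underlying rate.

Coastal Zone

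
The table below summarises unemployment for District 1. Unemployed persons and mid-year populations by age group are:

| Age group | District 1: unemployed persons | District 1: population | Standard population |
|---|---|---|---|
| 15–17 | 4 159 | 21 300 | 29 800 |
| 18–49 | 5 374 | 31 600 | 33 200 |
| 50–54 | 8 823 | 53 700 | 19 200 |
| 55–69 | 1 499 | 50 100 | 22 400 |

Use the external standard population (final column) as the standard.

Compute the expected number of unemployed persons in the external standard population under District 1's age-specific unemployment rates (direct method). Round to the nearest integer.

Age-specific rates per 1 000 for District 1: 195.258, 170.063, 164.302, 29.920.
Expected unemployed persons = Σ (standard pop × age-specific rate ÷ 1 000)
= 29 800×195.258/1 000 + 33 200×170.063/1 000 + 19 200×164.302/1 000 + 22 400×29.920/1 000
= 5818.69 + 5646.10 + 3154.59 + 670.21 = 15289.60.

15290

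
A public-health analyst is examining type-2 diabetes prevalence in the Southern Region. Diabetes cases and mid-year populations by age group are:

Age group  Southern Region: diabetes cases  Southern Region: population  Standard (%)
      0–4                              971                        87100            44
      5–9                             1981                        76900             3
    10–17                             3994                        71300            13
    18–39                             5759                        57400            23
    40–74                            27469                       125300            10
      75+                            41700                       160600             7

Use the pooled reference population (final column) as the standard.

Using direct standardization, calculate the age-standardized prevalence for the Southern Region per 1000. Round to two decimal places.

76.13

Age-specific rates per 1000 for the Southern Region: 11.148, 25.761, 56.017, 100.331, 219.226, 259.651.
Standard weights: 0.44, 0.03, 0.13, 0.23, 0.10, 0.07.
Standardized rate: 0.4400×11.148 + 0.0300×25.761 + 0.1300×56.017 + 0.2300×100.331 + 0.1000×219.226 + 0.0700×259.651 = 76.1345 per 1000.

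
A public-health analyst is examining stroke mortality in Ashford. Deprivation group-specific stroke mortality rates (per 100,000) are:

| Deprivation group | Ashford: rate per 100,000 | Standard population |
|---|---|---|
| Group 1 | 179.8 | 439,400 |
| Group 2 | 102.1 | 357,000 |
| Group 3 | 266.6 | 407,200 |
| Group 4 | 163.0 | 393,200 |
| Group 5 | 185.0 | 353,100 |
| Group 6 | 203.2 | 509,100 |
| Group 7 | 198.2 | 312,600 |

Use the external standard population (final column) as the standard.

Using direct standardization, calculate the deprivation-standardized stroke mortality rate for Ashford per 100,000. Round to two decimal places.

187.20

Standard total = 2,771,600; weights = 0.1585, 0.1288, 0.1469, 0.1419, 0.1274, 0.1837, 0.1128.
Standardized rate: 0.1585×179.8 + 0.1288×102.1 + 0.1469×266.6 + 0.1419×163.0 + 0.1274×185.0 + 0.1837×203.2 + 0.1128×198.2 = 187.1969 per 100,000.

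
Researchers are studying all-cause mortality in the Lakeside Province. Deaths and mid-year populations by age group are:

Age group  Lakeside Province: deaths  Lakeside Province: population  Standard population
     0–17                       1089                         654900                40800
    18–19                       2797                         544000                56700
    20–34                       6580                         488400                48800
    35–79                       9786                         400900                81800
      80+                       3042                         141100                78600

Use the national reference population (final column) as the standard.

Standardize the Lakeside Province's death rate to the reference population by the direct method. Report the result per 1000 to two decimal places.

Age-specific rates per 1000 for the Lakeside Province: 1.663, 5.142, 13.473, 24.410, 21.559.
Standard total = 306700; weights = 0.1330, 0.1849, 0.1591, 0.2667, 0.2563.
Standardized rate: 0.1330×1.663 + 0.1849×5.142 + 0.1591×13.473 + 0.2667×24.410 + 0.2563×21.559 = 15.3509 per 1000.

15.35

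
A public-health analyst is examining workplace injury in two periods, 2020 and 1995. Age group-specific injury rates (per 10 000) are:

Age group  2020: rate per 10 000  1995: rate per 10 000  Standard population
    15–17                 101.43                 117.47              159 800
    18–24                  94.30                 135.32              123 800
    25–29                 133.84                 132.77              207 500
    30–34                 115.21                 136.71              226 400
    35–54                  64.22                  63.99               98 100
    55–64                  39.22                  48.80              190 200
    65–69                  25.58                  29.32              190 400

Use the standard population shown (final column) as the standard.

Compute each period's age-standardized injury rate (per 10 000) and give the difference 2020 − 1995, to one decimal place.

-12.4

Standard total = 1 196 200; weights = 0.1336, 0.1035, 0.1735, 0.1893, 0.0820, 0.1590, 0.1592.
2020: 0.1336×101.43 + 0.1035×94.30 + 0.1735×133.84 + 0.1893×115.21 + 0.0820×64.22 + 0.1590×39.22 + 0.1592×25.58 = 83.9059 per 10 000.
1995: 0.1336×117.47 + 0.1035×135.32 + 0.1735×132.77 + 0.1893×136.71 + 0.0820×63.99 + 0.1590×48.80 + 0.1592×29.32 = 96.2773 per 10 000.
Difference = 83.9059 − 96.2773 = -12.3714.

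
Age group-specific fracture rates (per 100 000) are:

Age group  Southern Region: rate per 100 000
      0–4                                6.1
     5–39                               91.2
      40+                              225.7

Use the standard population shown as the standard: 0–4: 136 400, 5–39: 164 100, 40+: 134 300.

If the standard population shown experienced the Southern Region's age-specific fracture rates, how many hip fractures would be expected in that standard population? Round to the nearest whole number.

461

Expected hip fractures = Σ (standard pop × age-specific rate ÷ 100 000)
= 136 400×6.1/100 000 + 164 100×91.2/100 000 + 134 300×225.7/100 000
= 8.32 + 149.66 + 303.12 = 461.09.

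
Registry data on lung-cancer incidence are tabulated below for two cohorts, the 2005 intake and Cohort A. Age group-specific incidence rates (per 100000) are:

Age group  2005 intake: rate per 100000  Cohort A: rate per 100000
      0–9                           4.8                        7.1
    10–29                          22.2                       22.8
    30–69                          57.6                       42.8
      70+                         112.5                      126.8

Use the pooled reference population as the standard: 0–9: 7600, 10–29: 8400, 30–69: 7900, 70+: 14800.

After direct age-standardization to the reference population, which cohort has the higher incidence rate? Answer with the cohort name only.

Standard total = 38700; weights = 0.1964, 0.2171, 0.2041, 0.3824.
The 2005 intake: 0.1964×4.8 + 0.2171×22.2 + 0.2041×57.6 + 0.3824×112.5 = 60.5426 per 100000.
Cohort A: 0.1964×7.1 + 0.2171×22.8 + 0.2041×42.8 + 0.3824×126.8 = 63.5721 per 100000.

Cohort A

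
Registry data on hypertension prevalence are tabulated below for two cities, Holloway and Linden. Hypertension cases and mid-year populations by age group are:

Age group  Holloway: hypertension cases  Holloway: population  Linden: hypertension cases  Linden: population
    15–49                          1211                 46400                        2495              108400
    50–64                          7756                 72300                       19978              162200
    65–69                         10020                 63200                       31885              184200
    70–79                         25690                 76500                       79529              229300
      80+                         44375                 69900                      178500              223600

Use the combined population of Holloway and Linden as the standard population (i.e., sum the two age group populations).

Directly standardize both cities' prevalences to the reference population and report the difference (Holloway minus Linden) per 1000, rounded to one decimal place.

Age-specific rates per 1000 for Holloway: 26.099, 107.275, 158.544, 335.817, 634.835.
For Linden: 23.017, 123.169, 173.100, 346.834, 798.301.
Combined standard total = 1236000; weights = 0.1252, 0.1897, 0.2002, 0.2474, 0.2375.
Holloway: 0.1252×26.099 + 0.1897×107.275 + 0.2002×158.544 + 0.2474×335.817 + 0.2375×634.835 = 289.1886 per 1000.
Linden: 0.1252×23.017 + 0.1897×123.169 + 0.2002×173.100 + 0.2474×346.834 + 0.2375×798.301 = 336.2735 per 1000.
Difference = 289.1886 − 336.2735 = -47.0849.

-47.1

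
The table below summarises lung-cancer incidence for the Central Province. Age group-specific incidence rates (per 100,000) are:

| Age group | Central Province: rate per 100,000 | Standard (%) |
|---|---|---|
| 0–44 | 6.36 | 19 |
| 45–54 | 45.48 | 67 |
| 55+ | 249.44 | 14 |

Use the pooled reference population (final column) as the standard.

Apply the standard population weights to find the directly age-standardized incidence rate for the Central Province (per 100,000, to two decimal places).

66.60

Standard weights: 0.19, 0.67, 0.14.
Standardized rate: 0.1900×6.36 + 0.6700×45.48 + 0.1400×249.44 = 66.6016 per 100,000.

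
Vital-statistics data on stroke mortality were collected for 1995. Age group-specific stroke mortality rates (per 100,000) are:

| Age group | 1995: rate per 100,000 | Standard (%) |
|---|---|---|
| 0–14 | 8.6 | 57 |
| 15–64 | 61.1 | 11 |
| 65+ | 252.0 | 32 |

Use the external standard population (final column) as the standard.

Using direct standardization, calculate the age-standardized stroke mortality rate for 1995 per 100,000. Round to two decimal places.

Standard weights: 0.57, 0.11, 0.32.
Standardized rate: 0.5700×8.6 + 0.1100×61.1 + 0.3200×252.0 = 92.2630 per 100,000.

92.26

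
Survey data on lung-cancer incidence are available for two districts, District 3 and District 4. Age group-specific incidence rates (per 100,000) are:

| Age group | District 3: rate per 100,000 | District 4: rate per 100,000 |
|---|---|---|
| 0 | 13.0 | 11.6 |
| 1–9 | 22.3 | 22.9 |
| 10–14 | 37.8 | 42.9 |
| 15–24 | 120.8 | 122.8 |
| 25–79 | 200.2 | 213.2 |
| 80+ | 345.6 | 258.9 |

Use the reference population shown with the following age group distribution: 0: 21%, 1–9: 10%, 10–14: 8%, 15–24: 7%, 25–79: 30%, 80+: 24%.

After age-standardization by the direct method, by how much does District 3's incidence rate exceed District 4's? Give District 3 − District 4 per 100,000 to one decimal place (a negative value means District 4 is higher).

Standard weights: 0.21, 0.10, 0.08, 0.07, 0.30, 0.24.
District 3: 0.2100×13.0 + 0.1000×22.3 + 0.0800×37.8 + 0.0700×120.8 + 0.3000×200.2 + 0.2400×345.6 = 159.4440 per 100,000.
District 4: 0.2100×11.6 + 0.1000×22.9 + 0.0800×42.9 + 0.0700×122.8 + 0.3000×213.2 + 0.2400×258.9 = 142.8500 per 100,000.
Difference = 159.4440 − 142.8500 = 16.5940.

16.6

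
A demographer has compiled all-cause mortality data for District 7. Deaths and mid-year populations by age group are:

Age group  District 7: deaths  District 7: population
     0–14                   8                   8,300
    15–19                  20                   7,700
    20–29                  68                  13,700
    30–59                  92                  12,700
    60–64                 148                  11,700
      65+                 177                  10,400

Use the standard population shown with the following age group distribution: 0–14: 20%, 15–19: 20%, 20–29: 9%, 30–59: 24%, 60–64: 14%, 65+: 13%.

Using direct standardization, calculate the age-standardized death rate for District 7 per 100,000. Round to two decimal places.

688.10

Age-specific rates per 100,000 for District 7: 96.39, 259.74, 496.35, 724.41, 1264.96, 1701.92.
Standard weights: 0.20, 0.20, 0.09, 0.24, 0.14, 0.13.
Standardized rate: 0.2000×96.39 + 0.2000×259.74 + 0.0900×496.35 + 0.2400×724.41 + 0.1400×1264.96 + 0.1300×1701.92 = 688.0990 per 100,000.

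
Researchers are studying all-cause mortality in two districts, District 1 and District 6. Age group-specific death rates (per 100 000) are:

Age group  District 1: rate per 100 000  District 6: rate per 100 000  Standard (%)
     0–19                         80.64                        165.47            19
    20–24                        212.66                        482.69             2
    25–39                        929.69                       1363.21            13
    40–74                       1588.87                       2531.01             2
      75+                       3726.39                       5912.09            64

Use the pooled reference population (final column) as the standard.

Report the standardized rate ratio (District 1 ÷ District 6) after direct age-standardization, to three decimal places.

Standard weights: 0.19, 0.02, 0.13, 0.02, 0.64.
District 1: 0.1900×80.64 + 0.0200×212.66 + 0.1300×929.69 + 0.0200×1588.87 + 0.6400×3726.39 = 2557.1015 per 100 000.
District 6: 0.1900×165.47 + 0.0200×482.69 + 0.1300×1363.21 + 0.0200×2531.01 + 0.6400×5912.09 = 4052.6682 per 100 000.
Ratio = 2557.1015 ÷ 4052.6682 = 0.63097.

0.631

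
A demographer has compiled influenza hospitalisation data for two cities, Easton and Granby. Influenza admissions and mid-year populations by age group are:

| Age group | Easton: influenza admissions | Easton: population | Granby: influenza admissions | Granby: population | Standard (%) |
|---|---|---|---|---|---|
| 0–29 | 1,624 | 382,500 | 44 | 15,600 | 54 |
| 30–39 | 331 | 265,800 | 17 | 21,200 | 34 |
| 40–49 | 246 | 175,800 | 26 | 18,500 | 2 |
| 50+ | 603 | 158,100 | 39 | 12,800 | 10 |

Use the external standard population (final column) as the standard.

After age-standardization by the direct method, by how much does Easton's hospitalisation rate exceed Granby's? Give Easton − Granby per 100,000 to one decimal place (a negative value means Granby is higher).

99.7

Age-specific rates per 100,000 for Easton: 424.58, 124.53, 139.93, 381.40.
For Granby: 282.05, 80.19, 140.54, 304.69.
Standard weights: 0.54, 0.34, 0.02, 0.10.
Easton: 0.5400×424.58 + 0.3400×124.53 + 0.0200×139.93 + 0.1000×381.40 = 312.5497 per 100,000.
Granby: 0.5400×282.05 + 0.3400×80.19 + 0.0200×140.54 + 0.1000×304.69 = 212.8514 per 100,000.
Difference = 312.5497 − 212.8514 = 99.6983.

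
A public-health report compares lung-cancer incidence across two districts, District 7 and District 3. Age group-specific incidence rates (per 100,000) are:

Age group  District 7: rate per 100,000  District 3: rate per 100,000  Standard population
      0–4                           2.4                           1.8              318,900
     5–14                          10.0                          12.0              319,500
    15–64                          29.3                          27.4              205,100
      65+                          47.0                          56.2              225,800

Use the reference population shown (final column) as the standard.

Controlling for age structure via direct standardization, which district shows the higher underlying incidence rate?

District 3

Standard total = 1,069,300; weights = 0.2982, 0.2988, 0.1918, 0.2112.
District 7: 0.2982×2.4 + 0.2988×10.0 + 0.1918×29.3 + 0.2112×47.0 = 19.2485 per 100,000.
District 3: 0.2982×1.8 + 0.2988×12.0 + 0.1918×27.4 + 0.2112×56.2 = 21.2454 per 100,000.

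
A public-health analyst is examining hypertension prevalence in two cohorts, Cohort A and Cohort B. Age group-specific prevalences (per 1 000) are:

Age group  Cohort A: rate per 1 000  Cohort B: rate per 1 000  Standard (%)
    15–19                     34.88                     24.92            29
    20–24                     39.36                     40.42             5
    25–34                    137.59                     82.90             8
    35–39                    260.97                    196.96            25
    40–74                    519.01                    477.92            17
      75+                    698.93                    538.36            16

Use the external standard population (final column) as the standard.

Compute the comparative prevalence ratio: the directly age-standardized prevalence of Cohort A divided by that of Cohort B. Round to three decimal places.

Standard weights: 0.29, 0.05, 0.08, 0.25, 0.17, 0.16.
Cohort A: 0.2900×34.88 + 0.0500×39.36 + 0.0800×137.59 + 0.2500×260.97 + 0.1700×519.01 + 0.1600×698.93 = 288.3934 per 1 000.
Cohort B: 0.2900×24.92 + 0.0500×40.42 + 0.0800×82.90 + 0.2500×196.96 + 0.1700×477.92 + 0.1600×538.36 = 232.5038 per 1 000.
Ratio = 288.3934 ÷ 232.5038 = 1.24038.

1.240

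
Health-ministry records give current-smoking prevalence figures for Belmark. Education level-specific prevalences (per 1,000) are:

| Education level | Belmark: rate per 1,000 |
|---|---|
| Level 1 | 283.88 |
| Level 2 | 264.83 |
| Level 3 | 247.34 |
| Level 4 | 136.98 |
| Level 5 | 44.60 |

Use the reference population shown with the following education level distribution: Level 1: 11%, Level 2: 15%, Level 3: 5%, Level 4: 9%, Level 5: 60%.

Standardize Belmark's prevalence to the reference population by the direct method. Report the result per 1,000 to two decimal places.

122.41

Standard weights: 0.11, 0.15, 0.05, 0.09, 0.60.
Standardized rate: 0.1100×283.88 + 0.1500×264.83 + 0.0500×247.34 + 0.0900×136.98 + 0.6000×44.60 = 122.4065 per 1,000.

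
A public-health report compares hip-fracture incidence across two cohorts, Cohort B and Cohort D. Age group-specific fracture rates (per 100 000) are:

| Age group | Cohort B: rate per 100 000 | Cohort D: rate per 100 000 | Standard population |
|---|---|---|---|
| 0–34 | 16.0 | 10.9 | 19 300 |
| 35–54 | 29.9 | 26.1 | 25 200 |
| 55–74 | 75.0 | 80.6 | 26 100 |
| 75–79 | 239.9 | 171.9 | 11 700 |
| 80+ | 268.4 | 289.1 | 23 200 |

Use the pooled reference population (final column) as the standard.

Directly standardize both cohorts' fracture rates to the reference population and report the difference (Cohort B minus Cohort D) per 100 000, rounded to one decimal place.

Standard total = 105 500; weights = 0.1829, 0.2389, 0.2474, 0.1109, 0.2199.
Cohort B: 0.1829×16.0 + 0.2389×29.9 + 0.2474×75.0 + 0.1109×239.9 + 0.2199×268.4 = 114.2511 per 100 000.
Cohort D: 0.1829×10.9 + 0.2389×26.1 + 0.2474×80.6 + 0.1109×171.9 + 0.2199×289.1 = 110.8066 per 100 000.
Difference = 114.2511 − 110.8066 = 3.4445.

3.4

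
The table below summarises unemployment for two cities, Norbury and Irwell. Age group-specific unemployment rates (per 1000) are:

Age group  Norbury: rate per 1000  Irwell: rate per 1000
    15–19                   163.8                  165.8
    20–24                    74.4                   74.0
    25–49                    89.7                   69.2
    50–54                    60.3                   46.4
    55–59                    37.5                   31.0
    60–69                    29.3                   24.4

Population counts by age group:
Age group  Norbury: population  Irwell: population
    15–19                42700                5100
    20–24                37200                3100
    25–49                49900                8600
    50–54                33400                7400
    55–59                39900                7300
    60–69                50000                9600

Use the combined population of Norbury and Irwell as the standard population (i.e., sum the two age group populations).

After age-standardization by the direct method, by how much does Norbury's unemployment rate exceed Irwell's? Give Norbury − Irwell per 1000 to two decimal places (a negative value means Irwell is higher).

Combined standard total = 294200; weights = 0.1625, 0.1370, 0.1988, 0.1387, 0.1604, 0.2026.
Norbury: 0.1625×163.8 + 0.1370×74.4 + 0.1988×89.7 + 0.1387×60.3 + 0.1604×37.5 + 0.2026×29.3 = 74.9556 per 1000.
Irwell: 0.1625×165.8 + 0.1370×74.0 + 0.1988×69.2 + 0.1387×46.4 + 0.1604×31.0 + 0.2026×24.4 = 67.1863 per 1000.
Difference = 74.9556 − 67.1863 = 7.7693.

7.77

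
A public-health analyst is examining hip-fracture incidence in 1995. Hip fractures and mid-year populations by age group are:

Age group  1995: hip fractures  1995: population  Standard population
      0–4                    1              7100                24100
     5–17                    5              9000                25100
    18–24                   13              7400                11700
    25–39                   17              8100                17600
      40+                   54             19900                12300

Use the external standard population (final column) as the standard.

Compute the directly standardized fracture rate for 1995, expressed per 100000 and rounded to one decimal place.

119.2

Age-specific rates per 100000 for 1995: 14.08, 55.56, 175.68, 209.88, 271.36.
Standard total = 90800; weights = 0.2654, 0.2764, 0.1289, 0.1938, 0.1355.
Standardized rate: 0.2654×14.08 + 0.2764×55.56 + 0.1289×175.68 + 0.1938×209.88 + 0.1355×271.36 = 119.1718 per 100000.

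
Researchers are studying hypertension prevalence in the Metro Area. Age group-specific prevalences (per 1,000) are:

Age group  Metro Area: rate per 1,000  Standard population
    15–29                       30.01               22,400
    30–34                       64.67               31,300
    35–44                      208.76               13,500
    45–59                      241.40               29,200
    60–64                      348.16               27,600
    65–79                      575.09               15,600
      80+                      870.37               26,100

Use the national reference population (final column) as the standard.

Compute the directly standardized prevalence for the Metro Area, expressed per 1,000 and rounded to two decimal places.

325.05

Standard total = 165,700; weights = 0.1352, 0.1889, 0.0815, 0.1762, 0.1666, 0.0941, 0.1575.
Standardized rate: 0.1352×30.01 + 0.1889×64.67 + 0.0815×208.76 + 0.1762×241.40 + 0.1666×348.16 + 0.0941×575.09 + 0.1575×870.37 = 325.0502 per 1,000.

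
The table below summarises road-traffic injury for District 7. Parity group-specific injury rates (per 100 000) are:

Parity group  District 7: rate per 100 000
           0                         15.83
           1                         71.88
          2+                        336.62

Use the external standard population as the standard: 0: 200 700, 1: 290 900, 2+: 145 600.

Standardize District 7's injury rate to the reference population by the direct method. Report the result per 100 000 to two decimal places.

114.72

Standard total = 637 200; weights = 0.3150, 0.4565, 0.2285.
Standardized rate: 0.3150×15.83 + 0.4565×71.88 + 0.2285×336.62 = 114.7188 per 100 000.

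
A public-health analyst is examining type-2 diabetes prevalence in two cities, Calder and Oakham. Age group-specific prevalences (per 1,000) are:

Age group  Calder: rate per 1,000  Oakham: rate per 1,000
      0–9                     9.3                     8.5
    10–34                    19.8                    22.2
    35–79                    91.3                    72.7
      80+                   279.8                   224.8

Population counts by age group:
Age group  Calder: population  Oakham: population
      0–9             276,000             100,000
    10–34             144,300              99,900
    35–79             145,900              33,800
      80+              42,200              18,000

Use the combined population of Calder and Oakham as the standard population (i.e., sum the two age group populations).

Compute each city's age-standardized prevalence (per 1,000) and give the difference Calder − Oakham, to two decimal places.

Combined standard total = 860,100; weights = 0.4372, 0.2839, 0.2089, 0.0700.
Calder: 0.4372×9.3 + 0.2839×19.8 + 0.2089×91.3 + 0.0700×279.8 = 48.3462 per 1,000.
Oakham: 0.4372×8.5 + 0.2839×22.2 + 0.2089×72.7 + 0.0700×224.8 = 40.9422 per 1,000.
Difference = 48.3462 − 40.9422 = 7.4040.

7.40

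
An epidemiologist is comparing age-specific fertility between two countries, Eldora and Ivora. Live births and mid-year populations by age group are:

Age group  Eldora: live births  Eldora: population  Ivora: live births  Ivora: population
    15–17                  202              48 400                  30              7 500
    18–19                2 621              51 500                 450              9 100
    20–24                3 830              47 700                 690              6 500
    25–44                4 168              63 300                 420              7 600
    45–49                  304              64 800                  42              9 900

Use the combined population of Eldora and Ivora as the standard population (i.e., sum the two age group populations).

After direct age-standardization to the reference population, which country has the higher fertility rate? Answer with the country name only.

Ivora

Age-specific rates per 1 000 for Eldora: 4.174, 50.893, 80.294, 65.845, 4.691.
For Ivora: 4.000, 49.451, 106.154, 55.263, 4.242.
Combined standard total = 316 300; weights = 0.1767, 0.1916, 0.1714, 0.2242, 0.2362.
Eldora: 0.1767×4.174 + 0.1916×50.893 + 0.1714×80.294 + 0.2242×65.845 + 0.2362×4.691 = 40.1145 per 1 000.
Ivora: 0.1767×4.000 + 0.1916×49.451 + 0.1714×106.154 + 0.2242×55.263 + 0.2362×4.242 = 41.7607 per 1 000.
The crude rates (40.35 vs 40.20) would put Eldora higher, but that reflects its age composition; once standardized to a common age structure, Ivora has the higher underlying rate.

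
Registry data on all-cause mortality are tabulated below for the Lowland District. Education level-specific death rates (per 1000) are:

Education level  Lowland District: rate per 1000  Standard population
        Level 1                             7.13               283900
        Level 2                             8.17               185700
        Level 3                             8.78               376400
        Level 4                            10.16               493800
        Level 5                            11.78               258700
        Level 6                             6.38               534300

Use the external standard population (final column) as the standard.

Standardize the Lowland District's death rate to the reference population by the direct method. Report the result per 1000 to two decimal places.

Standard total = 2132800; weights = 0.1331, 0.0871, 0.1765, 0.2315, 0.1213, 0.2505.
Standardized rate: 0.1331×7.13 + 0.0871×8.17 + 0.1765×8.78 + 0.2315×10.16 + 0.1213×11.78 + 0.2505×6.38 = 8.5894 per 1000.

8.59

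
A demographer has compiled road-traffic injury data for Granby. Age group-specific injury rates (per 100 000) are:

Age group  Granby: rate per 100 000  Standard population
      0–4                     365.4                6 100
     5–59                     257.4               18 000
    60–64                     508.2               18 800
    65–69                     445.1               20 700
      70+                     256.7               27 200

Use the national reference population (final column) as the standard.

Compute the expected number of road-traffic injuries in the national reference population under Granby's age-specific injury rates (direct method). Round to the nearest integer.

Expected road-traffic injuries = Σ (standard pop × age-specific rate ÷ 100 000)
= 6 100×365.4/100 000 + 18 000×257.4/100 000 + 18 800×508.2/100 000 + 20 700×445.1/100 000 + 27 200×256.7/100 000
= 22.29 + 46.33 + 95.54 + 92.14 + 69.82 = 326.12.

326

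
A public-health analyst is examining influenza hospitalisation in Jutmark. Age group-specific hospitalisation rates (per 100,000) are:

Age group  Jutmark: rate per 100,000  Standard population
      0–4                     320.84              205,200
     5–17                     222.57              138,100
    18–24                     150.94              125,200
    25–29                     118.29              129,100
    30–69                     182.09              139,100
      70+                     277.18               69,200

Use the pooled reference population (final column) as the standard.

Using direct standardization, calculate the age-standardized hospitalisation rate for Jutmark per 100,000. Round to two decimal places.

Standard total = 805,900; weights = 0.2546, 0.1714, 0.1554, 0.1602, 0.1726, 0.0859.
Standardized rate: 0.2546×320.84 + 0.1714×222.57 + 0.1554×150.94 + 0.1602×118.29 + 0.1726×182.09 + 0.0859×277.18 = 217.4610 per 100,000.

217.46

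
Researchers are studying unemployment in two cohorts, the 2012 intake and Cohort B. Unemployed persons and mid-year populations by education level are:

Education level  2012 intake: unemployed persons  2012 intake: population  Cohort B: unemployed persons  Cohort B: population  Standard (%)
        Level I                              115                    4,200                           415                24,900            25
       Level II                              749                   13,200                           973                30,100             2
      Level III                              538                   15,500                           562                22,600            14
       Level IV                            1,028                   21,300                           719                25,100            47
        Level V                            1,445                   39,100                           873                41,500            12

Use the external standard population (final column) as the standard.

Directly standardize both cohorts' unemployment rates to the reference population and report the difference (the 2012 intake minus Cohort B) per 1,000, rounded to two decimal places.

Education-specific rates per 1,000 for the 2012 intake: 27.381, 56.742, 34.710, 48.263, 36.957.
For Cohort B: 16.667, 32.326, 24.867, 28.645, 21.036.
Standard weights: 0.25, 0.02, 0.14, 0.47, 0.12.
The 2012 intake: 0.2500×27.381 + 0.0200×56.742 + 0.1400×34.710 + 0.4700×48.263 + 0.1200×36.957 = 39.9578 per 1,000.
Cohort B: 0.2500×16.667 + 0.0200×32.326 + 0.1400×24.867 + 0.4700×28.645 + 0.1200×21.036 = 24.2823 per 1,000.
Difference = 39.9578 − 24.2823 = 15.6755.

15.68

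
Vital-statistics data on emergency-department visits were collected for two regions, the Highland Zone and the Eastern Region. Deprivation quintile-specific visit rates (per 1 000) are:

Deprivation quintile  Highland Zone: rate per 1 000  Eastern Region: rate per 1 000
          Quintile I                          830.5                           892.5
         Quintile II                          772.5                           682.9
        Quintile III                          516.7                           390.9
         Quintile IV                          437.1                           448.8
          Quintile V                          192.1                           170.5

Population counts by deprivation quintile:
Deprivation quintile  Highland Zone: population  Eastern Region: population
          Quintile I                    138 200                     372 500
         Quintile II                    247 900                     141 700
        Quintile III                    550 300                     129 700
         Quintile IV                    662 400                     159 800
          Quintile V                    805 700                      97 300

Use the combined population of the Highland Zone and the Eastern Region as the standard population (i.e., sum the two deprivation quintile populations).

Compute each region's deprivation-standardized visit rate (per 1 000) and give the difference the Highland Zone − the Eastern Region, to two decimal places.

29.85

Combined standard total = 3 305 500; weights = 0.1545, 0.1179, 0.2057, 0.2487, 0.2732.
The Highland Zone: 0.1545×830.5 + 0.1179×772.5 + 0.2057×516.7 + 0.2487×437.1 + 0.2732×192.1 = 486.8577 per 1 000.
The Eastern Region: 0.1545×892.5 + 0.1179×682.9 + 0.2057×390.9 + 0.2487×448.8 + 0.2732×170.5 = 457.0063 per 1 000.
Difference = 486.8577 − 457.0063 = 29.8514.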